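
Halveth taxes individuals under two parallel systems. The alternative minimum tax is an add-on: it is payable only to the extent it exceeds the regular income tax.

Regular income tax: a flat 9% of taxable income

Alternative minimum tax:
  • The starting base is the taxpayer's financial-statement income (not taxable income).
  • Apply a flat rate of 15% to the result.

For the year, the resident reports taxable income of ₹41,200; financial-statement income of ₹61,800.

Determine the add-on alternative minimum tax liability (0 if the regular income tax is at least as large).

₹5,562

Alternative minimum tax:
  Base (financial-statement income): ₹61,800
  ₹61,800 × 15% = ₹9,270

Regular income tax:
  ₹41,200 × 9% = ₹3,708

Excess of alternative minimum tax over regular income tax: ₹9,270 − ₹3,708 = ₹5,562.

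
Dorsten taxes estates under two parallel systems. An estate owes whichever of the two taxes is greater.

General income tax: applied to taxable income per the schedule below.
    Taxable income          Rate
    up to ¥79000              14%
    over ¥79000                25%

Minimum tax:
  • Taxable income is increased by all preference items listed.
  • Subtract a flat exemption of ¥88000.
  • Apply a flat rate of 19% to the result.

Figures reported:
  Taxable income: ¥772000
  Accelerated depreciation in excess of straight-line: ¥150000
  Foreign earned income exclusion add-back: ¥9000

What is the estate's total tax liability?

¥184310

General income tax:
  ¥79000 × 14% = ¥11060
  ¥693000 × 25% = ¥173250
  → ¥184310

Minimum tax:
  Adjusted income: ¥772000 + ¥150000 + ¥9000 = ¥931000
  Less exemption ¥88000 → base ¥843000
  ¥843000 × 19% = ¥160170

¥184310 > ¥160170, so the general income tax governs.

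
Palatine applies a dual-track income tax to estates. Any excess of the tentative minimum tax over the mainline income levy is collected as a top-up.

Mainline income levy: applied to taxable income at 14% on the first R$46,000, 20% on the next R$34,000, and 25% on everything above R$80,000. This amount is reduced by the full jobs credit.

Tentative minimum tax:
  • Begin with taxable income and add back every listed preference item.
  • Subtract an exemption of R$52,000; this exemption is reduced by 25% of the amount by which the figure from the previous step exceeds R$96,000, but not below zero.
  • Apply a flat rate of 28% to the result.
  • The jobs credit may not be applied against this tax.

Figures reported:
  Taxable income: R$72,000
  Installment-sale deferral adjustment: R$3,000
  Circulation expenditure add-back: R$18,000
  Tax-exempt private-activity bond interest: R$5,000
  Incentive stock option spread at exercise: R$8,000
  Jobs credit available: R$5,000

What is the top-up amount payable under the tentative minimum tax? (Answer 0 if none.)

Tentative minimum tax:
  Adjusted income: R$72,000 + R$3,000 + R$18,000 + R$5,000 + R$8,000 = R$106,000
  Exemption: R$52,000 − 25% × (R$106,000 − R$96,000) = R$52,000 − R$2,500 = R$49,500
  Base: R$106,000 − R$49,500 = R$56,500
  R$56,500 × 28% = R$15,820

Mainline income levy:
  R$46,000 × 14% = R$6,440
  R$26,000 × 20% = R$5,200
  → R$11,640
  Less jobs credit R$5,000 → R$6,640

Excess of tentative minimum tax over mainline income levy: R$15,820 − R$6,640 = R$9,180.

R$9,180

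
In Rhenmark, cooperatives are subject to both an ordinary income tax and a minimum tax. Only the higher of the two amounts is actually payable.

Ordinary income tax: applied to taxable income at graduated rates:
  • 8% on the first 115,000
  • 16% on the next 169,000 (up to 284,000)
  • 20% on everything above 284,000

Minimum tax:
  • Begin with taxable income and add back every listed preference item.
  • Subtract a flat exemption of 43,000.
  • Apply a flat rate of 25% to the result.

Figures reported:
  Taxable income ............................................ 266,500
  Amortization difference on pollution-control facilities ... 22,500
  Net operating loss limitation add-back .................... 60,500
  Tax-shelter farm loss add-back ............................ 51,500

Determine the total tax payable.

Minimum tax:
  Adjusted income: 266,500 + 22,500 + 60,500 + 51,500 = 401,000
  Less exemption 43,000 → base 358,000
  358,000 × 25% = 89,500

Ordinary income tax:
  115,000 × 8% = 9,200
  151,500 × 16% = 24,240
  → 33,440

89,500 > 33,440, so the minimum tax is the binding amount.

89,500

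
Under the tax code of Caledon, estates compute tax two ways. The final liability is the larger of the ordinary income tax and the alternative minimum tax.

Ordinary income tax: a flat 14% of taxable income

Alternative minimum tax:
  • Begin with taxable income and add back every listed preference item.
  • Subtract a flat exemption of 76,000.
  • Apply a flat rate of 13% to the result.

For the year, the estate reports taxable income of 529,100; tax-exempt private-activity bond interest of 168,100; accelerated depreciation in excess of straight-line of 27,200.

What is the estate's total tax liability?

84,292

Ordinary income tax:
  529,100 × 14% = 74,074

Alternative minimum tax:
  Adjusted income: 529,100 + 168,100 + 27,200 = 724,400
  Less exemption 76,000 → base 648,400
  648,400 × 13% = 84,292

84,292 > 74,074, so the alternative minimum tax is the binding amount.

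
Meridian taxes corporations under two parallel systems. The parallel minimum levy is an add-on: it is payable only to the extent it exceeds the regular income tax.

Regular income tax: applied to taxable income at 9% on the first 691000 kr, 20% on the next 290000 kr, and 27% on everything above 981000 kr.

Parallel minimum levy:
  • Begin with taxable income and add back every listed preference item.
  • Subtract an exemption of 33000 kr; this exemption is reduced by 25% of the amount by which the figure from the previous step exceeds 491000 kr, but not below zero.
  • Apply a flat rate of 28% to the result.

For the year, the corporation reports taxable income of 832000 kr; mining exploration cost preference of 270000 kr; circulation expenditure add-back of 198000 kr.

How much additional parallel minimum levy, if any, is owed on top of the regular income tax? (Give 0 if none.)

273610 kr

Parallel minimum levy:
  Adjusted income: 832000 kr + 270000 kr + 198000 kr = 1300000 kr
  Exemption: 25% × (1300000 kr − 491000 kr) = 202250 kr ≥ 33000 kr, so the exemption is fully phased out
  Base: 1300000 kr − 0 kr = 1300000 kr
  1300000 kr × 28% = 364000 kr

Regular income tax:
  691000 kr × 9% = 62190 kr
  141000 kr × 20% = 28200 kr
  → 90390 kr

Excess of parallel minimum levy over regular income tax: 364000 kr − 90390 kr = 273610 kr.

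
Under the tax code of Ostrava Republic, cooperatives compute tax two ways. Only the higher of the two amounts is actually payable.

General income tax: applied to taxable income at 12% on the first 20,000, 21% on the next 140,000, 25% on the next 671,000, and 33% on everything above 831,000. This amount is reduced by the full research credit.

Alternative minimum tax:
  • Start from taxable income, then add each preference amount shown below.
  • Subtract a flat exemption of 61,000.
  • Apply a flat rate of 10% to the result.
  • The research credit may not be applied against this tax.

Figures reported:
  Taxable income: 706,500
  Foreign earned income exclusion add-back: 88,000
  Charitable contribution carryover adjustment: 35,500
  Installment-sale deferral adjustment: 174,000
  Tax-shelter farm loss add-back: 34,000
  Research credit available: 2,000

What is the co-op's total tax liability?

General income tax:
  20,000 × 12% = 2,400
  140,000 × 21% = 29,400
  546,500 × 25% = 136,625
  → 168,425
  Less research credit 2,000 → 166,425

Alternative minimum tax:
  Adjusted income: 706,500 + 88,000 + 35,500 + 174,000 + 34,000 = 1,038,000
  Less exemption 61,000 → base 977,000
  977,000 × 10% = 97,700

166,425 > 97,700, so the general income tax governs.

166,425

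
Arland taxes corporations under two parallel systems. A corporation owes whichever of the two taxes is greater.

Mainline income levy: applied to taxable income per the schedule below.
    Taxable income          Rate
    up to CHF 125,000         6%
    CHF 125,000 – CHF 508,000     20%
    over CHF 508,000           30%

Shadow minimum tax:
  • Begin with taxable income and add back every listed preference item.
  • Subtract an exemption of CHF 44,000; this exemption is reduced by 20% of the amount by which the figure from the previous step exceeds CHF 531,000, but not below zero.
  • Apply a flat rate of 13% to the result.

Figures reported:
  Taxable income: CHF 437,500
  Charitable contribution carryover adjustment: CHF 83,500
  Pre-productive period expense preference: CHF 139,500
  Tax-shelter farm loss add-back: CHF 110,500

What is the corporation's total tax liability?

Shadow minimum tax:
  Adjusted income: CHF 437,500 + CHF 83,500 + CHF 139,500 + CHF 110,500 = CHF 771,000
  Exemption: 20% × (CHF 771,000 − CHF 531,000) = CHF 48,000 ≥ CHF 44,000, so the exemption is fully phased out
  Base: CHF 771,000 − CHF 0 = CHF 771,000
  CHF 771,000 × 13% = CHF 100,230

Mainline income levy:
  CHF 125,000 × 6% = CHF 7,500
  CHF 312,500 × 20% = CHF 62,500
  → CHF 70,000

CHF 100,230 > CHF 70,000, so the shadow minimum tax is the binding amount.

CHF 100,230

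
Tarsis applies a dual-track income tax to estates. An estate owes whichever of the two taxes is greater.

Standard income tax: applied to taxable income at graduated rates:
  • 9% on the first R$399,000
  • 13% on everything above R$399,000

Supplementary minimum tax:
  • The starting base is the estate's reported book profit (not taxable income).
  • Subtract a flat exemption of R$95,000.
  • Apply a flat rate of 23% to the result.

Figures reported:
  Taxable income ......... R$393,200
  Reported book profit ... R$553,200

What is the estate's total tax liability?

R$105,386

Supplementary minimum tax:
  Base (reported book profit): R$553,200
  Less exemption R$95,000 → base R$458,200
  R$458,200 × 23% = R$105,386

Standard income tax:
  R$393,200 × 9% = R$35,388

R$105,386 > R$35,388, so the supplementary minimum tax is the binding amount.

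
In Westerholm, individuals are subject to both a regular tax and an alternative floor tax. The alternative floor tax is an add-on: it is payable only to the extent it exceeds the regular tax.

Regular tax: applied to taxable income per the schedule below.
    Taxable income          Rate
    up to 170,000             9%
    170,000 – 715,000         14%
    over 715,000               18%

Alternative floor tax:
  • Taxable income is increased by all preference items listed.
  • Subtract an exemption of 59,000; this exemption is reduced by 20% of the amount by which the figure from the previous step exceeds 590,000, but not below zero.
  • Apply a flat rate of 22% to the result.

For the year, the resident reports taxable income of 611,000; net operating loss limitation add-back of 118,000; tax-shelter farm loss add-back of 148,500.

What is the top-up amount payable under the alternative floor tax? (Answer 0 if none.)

Alternative floor tax:
  Adjusted income: 611,000 + 118,000 + 148,500 = 877,500
  Exemption: 59,000 − 20% × (877,500 − 590,000) = 59,000 − 57,500 = 1,500
  Base: 877,500 − 1,500 = 876,000
  876,000 × 22% = 192,720

Regular tax:
  170,000 × 9% = 15,300
  441,000 × 14% = 61,740
  → 77,040

Excess of alternative floor tax over regular tax: 192,720 − 77,040 = 115,680.

115,680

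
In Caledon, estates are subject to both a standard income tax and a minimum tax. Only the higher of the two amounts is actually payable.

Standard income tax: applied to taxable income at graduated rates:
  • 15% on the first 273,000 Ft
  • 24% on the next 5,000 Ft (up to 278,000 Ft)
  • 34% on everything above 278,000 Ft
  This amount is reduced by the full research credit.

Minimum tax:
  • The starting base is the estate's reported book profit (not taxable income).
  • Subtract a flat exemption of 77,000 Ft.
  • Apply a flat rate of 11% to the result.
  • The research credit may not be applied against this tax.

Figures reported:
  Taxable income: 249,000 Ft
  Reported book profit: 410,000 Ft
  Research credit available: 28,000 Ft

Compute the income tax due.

36,630 Ft

Standard income tax:
  249,000 Ft × 15% = 37,350 Ft
  Less research credit 28,000 Ft → 9,350 Ft

Minimum tax:
  Base (reported book profit): 410,000 Ft
  Less exemption 77,000 Ft → base 333,000 Ft
  333,000 Ft × 11% = 36,630 Ft

36,630 Ft > 9,350 Ft, so the minimum tax is the binding amount.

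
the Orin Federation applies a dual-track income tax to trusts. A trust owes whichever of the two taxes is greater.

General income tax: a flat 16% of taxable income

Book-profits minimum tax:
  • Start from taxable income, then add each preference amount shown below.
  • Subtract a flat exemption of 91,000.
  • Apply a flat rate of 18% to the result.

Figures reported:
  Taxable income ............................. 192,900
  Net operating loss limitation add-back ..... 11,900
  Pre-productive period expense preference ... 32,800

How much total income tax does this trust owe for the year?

30,864

Book-profits minimum tax:
  Adjusted income: 192,900 + 11,900 + 32,800 = 237,600
  Less exemption 91,000 → base 146,600
  146,600 × 18% = 26,388

General income tax:
  192,900 × 16% = 30,864

30,864 > 26,388, so the general income tax governs.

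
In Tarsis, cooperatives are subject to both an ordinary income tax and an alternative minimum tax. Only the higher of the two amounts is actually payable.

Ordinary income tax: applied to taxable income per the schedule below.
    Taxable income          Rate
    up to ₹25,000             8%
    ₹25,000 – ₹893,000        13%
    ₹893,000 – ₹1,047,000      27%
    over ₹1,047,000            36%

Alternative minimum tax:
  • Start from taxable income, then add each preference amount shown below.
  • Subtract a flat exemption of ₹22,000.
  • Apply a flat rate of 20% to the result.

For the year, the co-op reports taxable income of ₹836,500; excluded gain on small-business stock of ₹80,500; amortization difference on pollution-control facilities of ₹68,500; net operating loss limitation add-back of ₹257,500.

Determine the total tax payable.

₹244,200

Alternative minimum tax:
  Adjusted income: ₹836,500 + ₹80,500 + ₹68,500 + ₹257,500 = ₹1,243,000
  Less exemption ₹22,000 → base ₹1,221,000
  ₹1,221,000 × 20% = ₹244,200

Ordinary income tax:
  ₹25,000 × 8% = ₹2,000
  ₹811,500 × 13% = ₹105,495
  → ₹107,495

₹244,200 > ₹107,495, so the alternative minimum tax is the binding amount.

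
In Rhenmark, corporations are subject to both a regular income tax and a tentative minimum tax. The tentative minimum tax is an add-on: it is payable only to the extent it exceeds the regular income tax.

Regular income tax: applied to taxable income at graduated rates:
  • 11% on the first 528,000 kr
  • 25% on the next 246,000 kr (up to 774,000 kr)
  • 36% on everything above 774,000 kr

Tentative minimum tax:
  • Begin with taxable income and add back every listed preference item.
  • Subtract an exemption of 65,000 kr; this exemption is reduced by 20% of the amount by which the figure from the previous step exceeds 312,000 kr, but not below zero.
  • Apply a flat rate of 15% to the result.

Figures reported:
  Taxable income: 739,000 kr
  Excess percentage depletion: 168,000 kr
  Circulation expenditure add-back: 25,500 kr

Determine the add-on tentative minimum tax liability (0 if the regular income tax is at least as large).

Regular income tax:
  528,000 kr × 11% = 58,080 kr
  211,000 kr × 25% = 52,750 kr
  → 110,830 kr

Tentative minimum tax:
  Adjusted income: 739,000 kr + 168,000 kr + 25,500 kr = 932,500 kr
  Exemption: 20% × (932,500 kr − 312,000 kr) = 124,100 kr ≥ 65,000 kr, so the exemption is fully phased out
  Base: 932,500 kr − 0 kr = 932,500 kr
  932,500 kr × 15% = 139,875 kr

Excess of tentative minimum tax over regular income tax: 139,875 kr − 110,830 kr = 29,045 kr.

29,045 kr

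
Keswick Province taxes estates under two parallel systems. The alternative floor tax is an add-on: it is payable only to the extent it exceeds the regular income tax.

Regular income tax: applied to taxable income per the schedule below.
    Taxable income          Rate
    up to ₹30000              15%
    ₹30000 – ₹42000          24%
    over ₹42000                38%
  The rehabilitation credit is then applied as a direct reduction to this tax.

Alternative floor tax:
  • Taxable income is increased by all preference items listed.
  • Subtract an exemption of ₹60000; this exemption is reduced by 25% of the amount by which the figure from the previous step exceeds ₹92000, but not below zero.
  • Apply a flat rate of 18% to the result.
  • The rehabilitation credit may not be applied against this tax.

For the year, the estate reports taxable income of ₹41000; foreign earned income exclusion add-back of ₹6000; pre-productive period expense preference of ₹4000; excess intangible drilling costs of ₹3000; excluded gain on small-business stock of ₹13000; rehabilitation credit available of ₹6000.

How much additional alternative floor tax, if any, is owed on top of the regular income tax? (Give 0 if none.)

₹120

Regular income tax:
  ₹30000 × 15% = ₹4500
  ₹11000 × 24% = ₹2640
  → ₹7140
  Less rehabilitation credit ₹6000 → ₹1140

Alternative floor tax:
  Adjusted income: ₹41000 + ₹6000 + ₹4000 + ₹3000 + ₹13000 = ₹67000
  Exemption: ₹67000 ≤ ₹92000, so full ₹60000 applies
  Base: ₹67000 − ₹60000 = ₹7000
  ₹7000 × 18% = ₹1260

Excess of alternative floor tax over regular income tax: ₹1260 − ₹1140 = ₹120.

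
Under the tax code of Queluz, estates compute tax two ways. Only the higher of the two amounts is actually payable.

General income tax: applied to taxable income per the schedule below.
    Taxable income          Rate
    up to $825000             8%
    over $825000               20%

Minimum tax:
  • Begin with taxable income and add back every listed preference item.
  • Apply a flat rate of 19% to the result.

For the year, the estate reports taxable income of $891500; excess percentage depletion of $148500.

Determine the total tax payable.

Minimum tax:
  Adjusted income: $891500 + $148500 = $1040000
  $1040000 × 19% = $197600

General income tax:
  $825000 × 8% = $66000
  $66500 × 20% = $13300
  → $79300

$197600 > $79300, so the minimum tax is the binding amount.

$197600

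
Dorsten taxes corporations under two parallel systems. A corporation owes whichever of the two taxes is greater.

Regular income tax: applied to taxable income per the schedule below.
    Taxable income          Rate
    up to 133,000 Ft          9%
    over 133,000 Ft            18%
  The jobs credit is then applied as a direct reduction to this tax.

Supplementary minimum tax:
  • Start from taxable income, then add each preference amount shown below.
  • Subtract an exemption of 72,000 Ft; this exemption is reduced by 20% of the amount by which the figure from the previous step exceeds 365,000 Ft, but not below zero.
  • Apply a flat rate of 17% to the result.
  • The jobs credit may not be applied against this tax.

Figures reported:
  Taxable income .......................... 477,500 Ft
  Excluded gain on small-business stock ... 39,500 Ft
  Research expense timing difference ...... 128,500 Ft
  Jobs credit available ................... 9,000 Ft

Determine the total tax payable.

107,032 Ft

Supplementary minimum tax:
  Adjusted income: 477,500 Ft + 39,500 Ft + 128,500 Ft = 645,500 Ft
  Exemption: 72,000 Ft − 20% × (645,500 Ft − 365,000 Ft) = 72,000 Ft − 56,100 Ft = 15,900 Ft
  Base: 645,500 Ft − 15,900 Ft = 629,600 Ft
  629,600 Ft × 17% = 107,032 Ft

Regular income tax:
  133,000 Ft × 9% = 11,970 Ft
  344,500 Ft × 18% = 62,010 Ft
  → 73,980 Ft
  Less jobs credit 9,000 Ft → 64,980 Ft

107,032 Ft > 64,980 Ft, so the supplementary minimum tax is the binding amount.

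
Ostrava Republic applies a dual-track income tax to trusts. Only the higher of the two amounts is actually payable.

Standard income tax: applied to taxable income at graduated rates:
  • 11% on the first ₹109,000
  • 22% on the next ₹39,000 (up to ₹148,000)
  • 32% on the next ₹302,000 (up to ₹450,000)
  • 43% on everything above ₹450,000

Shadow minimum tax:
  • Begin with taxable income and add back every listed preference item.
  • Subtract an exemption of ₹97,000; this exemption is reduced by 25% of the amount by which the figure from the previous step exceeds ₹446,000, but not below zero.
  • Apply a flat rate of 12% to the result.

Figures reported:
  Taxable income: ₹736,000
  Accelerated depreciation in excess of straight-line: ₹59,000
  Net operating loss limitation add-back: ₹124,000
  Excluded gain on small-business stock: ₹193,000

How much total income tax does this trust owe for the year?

Standard income tax:
  ₹109,000 × 11% = ₹11,990
  ₹39,000 × 22% = ₹8,580
  ₹302,000 × 32% = ₹96,640
  ₹286,000 × 43% = ₹122,980
  → ₹240,190

Shadow minimum tax:
  Adjusted income: ₹736,000 + ₹59,000 + ₹124,000 + ₹193,000 = ₹1,112,000
  Exemption: 25% × (₹1,112,000 − ₹446,000) = ₹166,500 ≥ ₹97,000, so the exemption is fully phased out
  Base: ₹1,112,000 − ₹0 = ₹1,112,000
  ₹1,112,000 × 12% = ₹133,440

₹240,190 > ₹133,440, so the standard income tax governs.

₹240,190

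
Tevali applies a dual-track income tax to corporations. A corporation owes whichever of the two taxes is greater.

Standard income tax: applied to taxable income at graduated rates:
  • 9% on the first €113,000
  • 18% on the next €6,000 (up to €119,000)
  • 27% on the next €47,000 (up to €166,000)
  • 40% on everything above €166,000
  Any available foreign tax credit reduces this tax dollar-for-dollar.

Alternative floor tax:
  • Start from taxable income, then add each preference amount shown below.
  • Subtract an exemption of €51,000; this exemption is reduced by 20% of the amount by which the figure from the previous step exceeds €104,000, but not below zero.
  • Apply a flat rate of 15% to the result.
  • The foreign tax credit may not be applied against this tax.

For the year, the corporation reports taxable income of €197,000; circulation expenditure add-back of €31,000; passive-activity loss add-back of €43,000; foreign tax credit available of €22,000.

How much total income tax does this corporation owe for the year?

€38,010

Standard income tax:
  €113,000 × 9% = €10,170
  €6,000 × 18% = €1,080
  €47,000 × 27% = €12,690
  €31,000 × 40% = €12,400
  → €36,340
  Less foreign tax credit €22,000 → €14,340

Alternative floor tax:
  Adjusted income: €197,000 + €31,000 + €43,000 = €271,000
  Exemption: €51,000 − 20% × (€271,000 − €104,000) = €51,000 − €33,400 = €17,600
  Base: €271,000 − €17,600 = €253,400
  €253,400 × 15% = €38,010

€38,010 > €14,340, so the alternative floor tax is the binding amount.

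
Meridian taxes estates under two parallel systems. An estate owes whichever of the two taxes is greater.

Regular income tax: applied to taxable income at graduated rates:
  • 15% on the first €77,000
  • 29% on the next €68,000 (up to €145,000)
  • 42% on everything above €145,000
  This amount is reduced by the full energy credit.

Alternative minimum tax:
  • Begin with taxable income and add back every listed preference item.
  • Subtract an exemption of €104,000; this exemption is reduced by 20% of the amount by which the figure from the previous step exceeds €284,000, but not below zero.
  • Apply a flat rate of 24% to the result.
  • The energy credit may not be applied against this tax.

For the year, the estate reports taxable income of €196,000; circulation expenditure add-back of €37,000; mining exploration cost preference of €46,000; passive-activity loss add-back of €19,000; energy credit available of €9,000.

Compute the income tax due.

€47,232

Alternative minimum tax:
  Adjusted income: €196,000 + €37,000 + €46,000 + €19,000 = €298,000
  Exemption: €104,000 − 20% × (€298,000 − €284,000) = €104,000 − €2,800 = €101,200
  Base: €298,000 − €101,200 = €196,800
  €196,800 × 24% = €47,232

Regular income tax:
  €77,000 × 15% = €11,550
  €68,000 × 29% = €19,720
  €51,000 × 42% = €21,420
  → €52,690
  Less energy credit €9,000 → €43,690

€47,232 > €43,690, so the alternative minimum tax is the binding amount.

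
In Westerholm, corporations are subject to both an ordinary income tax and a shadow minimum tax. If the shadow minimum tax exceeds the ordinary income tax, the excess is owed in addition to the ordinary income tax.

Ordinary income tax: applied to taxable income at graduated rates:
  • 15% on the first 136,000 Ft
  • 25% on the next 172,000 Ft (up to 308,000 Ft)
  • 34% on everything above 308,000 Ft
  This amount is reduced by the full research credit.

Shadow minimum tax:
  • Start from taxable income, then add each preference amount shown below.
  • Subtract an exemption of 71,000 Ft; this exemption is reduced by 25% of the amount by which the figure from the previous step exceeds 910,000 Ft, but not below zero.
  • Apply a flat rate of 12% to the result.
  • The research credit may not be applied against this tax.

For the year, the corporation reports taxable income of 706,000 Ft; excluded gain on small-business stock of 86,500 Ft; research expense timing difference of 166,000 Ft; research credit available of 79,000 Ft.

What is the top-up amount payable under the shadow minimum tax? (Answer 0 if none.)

Ordinary income tax:
  136,000 Ft × 15% = 20,400 Ft
  172,000 Ft × 25% = 43,000 Ft
  398,000 Ft × 34% = 135,320 Ft
  → 198,720 Ft
  Less research credit 79,000 Ft → 119,720 Ft

Shadow minimum tax:
  Adjusted income: 706,000 Ft + 86,500 Ft + 166,000 Ft = 958,500 Ft
  Exemption: 71,000 Ft − 25% × (958,500 Ft − 910,000 Ft) = 71,000 Ft − 12,125 Ft = 58,875 Ft
  Base: 958,500 Ft − 58,875 Ft = 899,625 Ft
  899,625 Ft × 12% = 107,955 Ft

107,955 Ft ≤ 119,720 Ft, so no add-on is due.

0 Ft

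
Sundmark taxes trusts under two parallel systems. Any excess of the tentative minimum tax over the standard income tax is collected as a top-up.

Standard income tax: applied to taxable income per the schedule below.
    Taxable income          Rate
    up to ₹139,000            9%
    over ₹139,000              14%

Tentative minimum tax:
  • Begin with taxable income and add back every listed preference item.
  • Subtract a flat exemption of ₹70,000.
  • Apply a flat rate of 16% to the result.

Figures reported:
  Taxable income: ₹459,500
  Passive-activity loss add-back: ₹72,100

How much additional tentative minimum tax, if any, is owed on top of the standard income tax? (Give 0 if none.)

Standard income tax:
  ₹139,000 × 9% = ₹12,510
  ₹320,500 × 14% = ₹44,870
  → ₹57,380

Tentative minimum tax:
  Adjusted income: ₹459,500 + ₹72,100 = ₹531,600
  Less exemption ₹70,000 → base ₹461,600
  ₹461,600 × 16% = ₹73,856

Excess of tentative minimum tax over standard income tax: ₹73,856 − ₹57,380 = ₹16,476.

₹16,476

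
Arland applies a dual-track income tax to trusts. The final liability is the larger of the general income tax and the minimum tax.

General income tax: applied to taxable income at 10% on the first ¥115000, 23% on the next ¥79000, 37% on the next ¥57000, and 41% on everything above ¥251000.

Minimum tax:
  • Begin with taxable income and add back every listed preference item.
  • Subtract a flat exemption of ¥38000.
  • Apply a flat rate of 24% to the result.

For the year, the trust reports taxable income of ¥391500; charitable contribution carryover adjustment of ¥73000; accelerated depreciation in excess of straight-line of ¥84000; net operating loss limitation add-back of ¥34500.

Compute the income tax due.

Minimum tax:
  Adjusted income: ¥391500 + ¥73000 + ¥84000 + ¥34500 = ¥583000
  Less exemption ¥38000 → base ¥545000
  ¥545000 × 24% = ¥130800

General income tax:
  ¥115000 × 10% = ¥11500
  ¥79000 × 23% = ¥18170
  ¥57000 × 37% = ¥21090
  ¥140500 × 41% = ¥57605
  → ¥108365

¥130800 > ¥108365, so the minimum tax is the binding amount.

¥130800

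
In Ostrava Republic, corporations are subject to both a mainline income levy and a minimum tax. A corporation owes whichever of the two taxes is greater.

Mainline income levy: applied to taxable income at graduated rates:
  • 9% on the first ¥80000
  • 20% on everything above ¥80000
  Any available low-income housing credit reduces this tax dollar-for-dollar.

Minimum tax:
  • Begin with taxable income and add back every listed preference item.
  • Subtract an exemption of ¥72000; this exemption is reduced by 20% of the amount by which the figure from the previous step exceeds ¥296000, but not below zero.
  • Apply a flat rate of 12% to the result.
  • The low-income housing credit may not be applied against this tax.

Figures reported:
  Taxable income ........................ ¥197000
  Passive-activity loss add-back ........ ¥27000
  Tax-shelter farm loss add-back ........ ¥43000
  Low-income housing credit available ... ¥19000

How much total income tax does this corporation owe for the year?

¥23400

Minimum tax:
  Adjusted income: ¥197000 + ¥27000 + ¥43000 = ¥267000
  Exemption: ¥267000 ≤ ¥296000, so full ¥72000 applies
  Base: ¥267000 − ¥72000 = ¥195000
  ¥195000 × 12% = ¥23400

Mainline income levy:
  ¥80000 × 9% = ¥7200
  ¥117000 × 20% = ¥23400
  → ¥30600
  Less low-income housing credit ¥19000 → ¥11600

¥23400 > ¥11600, so the minimum tax is the binding amount.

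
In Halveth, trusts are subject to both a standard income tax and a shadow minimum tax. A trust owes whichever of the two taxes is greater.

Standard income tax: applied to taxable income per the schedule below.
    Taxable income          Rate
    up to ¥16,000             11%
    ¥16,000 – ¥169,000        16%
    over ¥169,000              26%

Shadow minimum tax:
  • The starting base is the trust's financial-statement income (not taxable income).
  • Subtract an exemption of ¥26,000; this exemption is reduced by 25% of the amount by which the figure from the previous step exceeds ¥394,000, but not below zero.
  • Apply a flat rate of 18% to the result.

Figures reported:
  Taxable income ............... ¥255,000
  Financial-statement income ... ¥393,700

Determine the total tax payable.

¥66,186

Shadow minimum tax:
  Base (financial-statement income): ¥393,700
  Exemption: ¥393,700 ≤ ¥394,000, so full ¥26,000 applies
  Base: ¥393,700 − ¥26,000 = ¥367,700
  ¥367,700 × 18% = ¥66,186

Standard income tax:
  ¥16,000 × 11% = ¥1,760
  ¥153,000 × 16% = ¥24,480
  ¥86,000 × 26% = ¥22,360
  → ¥48,600

¥66,186 > ¥48,600, so the shadow minimum tax is the binding amount.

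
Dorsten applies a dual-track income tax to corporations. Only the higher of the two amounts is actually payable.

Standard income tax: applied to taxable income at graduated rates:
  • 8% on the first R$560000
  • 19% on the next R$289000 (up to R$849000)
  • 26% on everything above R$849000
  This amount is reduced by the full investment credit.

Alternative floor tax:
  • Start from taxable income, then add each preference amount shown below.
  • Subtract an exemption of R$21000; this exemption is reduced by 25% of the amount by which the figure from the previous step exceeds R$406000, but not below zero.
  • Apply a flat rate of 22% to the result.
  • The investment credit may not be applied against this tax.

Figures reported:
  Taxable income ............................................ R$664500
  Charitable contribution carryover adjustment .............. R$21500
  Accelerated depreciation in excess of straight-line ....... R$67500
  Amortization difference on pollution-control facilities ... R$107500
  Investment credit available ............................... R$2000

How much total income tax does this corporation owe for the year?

Standard income tax:
  R$560000 × 8% = R$44800
  R$104500 × 19% = R$19855
  → R$64655
  Less investment credit R$2000 → R$62655

Alternative floor tax:
  Adjusted income: R$664500 + R$21500 + R$67500 + R$107500 = R$861000
  Exemption: 25% × (R$861000 − R$406000) = R$113750 ≥ R$21000, so the exemption is fully phased out
  Base: R$861000 − R$0 = R$861000
  R$861000 × 22% = R$189420

R$189420 > R$62655, so the alternative floor tax is the binding amount.

R$189420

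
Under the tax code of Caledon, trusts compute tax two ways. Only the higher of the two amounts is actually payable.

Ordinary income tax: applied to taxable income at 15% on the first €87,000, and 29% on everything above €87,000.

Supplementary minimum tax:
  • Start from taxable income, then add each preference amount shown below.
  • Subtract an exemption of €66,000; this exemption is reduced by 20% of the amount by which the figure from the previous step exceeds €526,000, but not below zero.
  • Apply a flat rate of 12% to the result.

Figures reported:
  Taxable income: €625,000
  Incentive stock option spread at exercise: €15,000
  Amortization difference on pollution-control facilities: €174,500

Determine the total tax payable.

Supplementary minimum tax:
  Adjusted income: €625,000 + €15,000 + €174,500 = €814,500
  Exemption: €66,000 − 20% × (€814,500 − €526,000) = €66,000 − €57,700 = €8,300
  Base: €814,500 − €8,300 = €806,200
  €806,200 × 12% = €96,744

Ordinary income tax:
  €87,000 × 15% = €13,050
  €538,000 × 29% = €156,020
  → €169,070

€169,070 > €96,744, so the ordinary income tax governs.

€169,070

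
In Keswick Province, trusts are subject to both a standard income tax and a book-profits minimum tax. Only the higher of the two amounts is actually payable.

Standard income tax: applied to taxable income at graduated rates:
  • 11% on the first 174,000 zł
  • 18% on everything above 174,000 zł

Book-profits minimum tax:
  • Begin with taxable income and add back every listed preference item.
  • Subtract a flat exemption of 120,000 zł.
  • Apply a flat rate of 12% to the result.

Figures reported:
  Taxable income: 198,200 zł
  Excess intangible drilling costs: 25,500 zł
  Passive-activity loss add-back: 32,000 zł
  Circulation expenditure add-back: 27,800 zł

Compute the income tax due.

Standard income tax:
  174,000 zł × 11% = 19,140 zł
  24,200 zł × 18% = 4,356 zł
  → 23,496 zł

Book-profits minimum tax:
  Adjusted income: 198,200 zł + 25,500 zł + 32,000 zł + 27,800 zł = 283,500 zł
  Less exemption 120,000 zł → base 163,500 zł
  163,500 zł × 12% = 19,620 zł

23,496 zł > 19,620 zł, so the standard income tax governs.

23,496 zł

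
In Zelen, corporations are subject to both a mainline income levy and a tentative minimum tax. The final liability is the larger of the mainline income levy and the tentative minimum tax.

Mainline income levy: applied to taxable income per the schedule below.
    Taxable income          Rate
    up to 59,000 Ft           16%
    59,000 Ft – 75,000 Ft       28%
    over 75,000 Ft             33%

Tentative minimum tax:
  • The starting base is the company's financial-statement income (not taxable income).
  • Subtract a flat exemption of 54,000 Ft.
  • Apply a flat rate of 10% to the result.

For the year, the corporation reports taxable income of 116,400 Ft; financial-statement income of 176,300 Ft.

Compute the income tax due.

27,582 Ft

Mainline income levy:
  59,000 Ft × 16% = 9,440 Ft
  16,000 Ft × 28% = 4,480 Ft
  41,400 Ft × 33% = 13,662 Ft
  → 27,582 Ft

Tentative minimum tax:
  Base (financial-statement income): 176,300 Ft
  Less exemption 54,000 Ft → base 122,300 Ft
  122,300 Ft × 10% = 12,230 Ft

27,582 Ft > 12,230 Ft, so the mainline income levy governs.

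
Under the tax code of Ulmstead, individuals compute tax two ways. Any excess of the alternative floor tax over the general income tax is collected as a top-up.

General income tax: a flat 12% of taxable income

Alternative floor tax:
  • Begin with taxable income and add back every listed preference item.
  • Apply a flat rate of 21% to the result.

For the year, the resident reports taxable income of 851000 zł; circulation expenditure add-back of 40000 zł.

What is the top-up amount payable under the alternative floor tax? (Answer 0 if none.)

84990 zł

Alternative floor tax:
  Adjusted income: 851000 zł + 40000 zł = 891000 zł
  891000 zł × 21% = 187110 zł

General income tax:
  851000 zł × 12% = 102120 zł

Excess of alternative floor tax over general income tax: 187110 zł − 102120 zł = 84990 zł.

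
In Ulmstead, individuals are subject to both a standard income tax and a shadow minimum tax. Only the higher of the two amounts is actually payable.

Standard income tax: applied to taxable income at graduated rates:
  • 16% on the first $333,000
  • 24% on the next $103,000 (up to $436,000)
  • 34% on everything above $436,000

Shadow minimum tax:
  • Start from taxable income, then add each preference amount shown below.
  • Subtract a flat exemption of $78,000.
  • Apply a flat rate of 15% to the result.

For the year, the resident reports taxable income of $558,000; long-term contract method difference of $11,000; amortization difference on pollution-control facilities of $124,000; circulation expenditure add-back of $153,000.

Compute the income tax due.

$119,480

Standard income tax:
  $333,000 × 16% = $53,280
  $103,000 × 24% = $24,720
  $122,000 × 34% = $41,480
  → $119,480

Shadow minimum tax:
  Adjusted income: $558,000 + $11,000 + $124,000 + $153,000 = $846,000
  Less exemption $78,000 → base $768,000
  $768,000 × 15% = $115,200

$119,480 > $115,200, so the standard income tax governs.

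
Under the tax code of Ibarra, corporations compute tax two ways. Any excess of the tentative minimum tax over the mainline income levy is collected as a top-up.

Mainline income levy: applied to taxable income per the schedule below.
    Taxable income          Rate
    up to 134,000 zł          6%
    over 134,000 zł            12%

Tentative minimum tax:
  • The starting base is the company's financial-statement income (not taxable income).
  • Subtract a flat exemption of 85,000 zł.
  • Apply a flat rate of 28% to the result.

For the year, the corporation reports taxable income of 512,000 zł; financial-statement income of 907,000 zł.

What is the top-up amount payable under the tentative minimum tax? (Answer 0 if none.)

Mainline income levy:
  134,000 zł × 6% = 8,040 zł
  378,000 zł × 12% = 45,360 zł
  → 53,400 zł

Tentative minimum tax:
  Base (financial-statement income): 907,000 zł
  Less exemption 85,000 zł → base 822,000 zł
  822,000 zł × 28% = 230,160 zł

Excess of tentative minimum tax over mainline income levy: 230,160 zł − 53,400 zł = 176,760 zł.

176,760 zł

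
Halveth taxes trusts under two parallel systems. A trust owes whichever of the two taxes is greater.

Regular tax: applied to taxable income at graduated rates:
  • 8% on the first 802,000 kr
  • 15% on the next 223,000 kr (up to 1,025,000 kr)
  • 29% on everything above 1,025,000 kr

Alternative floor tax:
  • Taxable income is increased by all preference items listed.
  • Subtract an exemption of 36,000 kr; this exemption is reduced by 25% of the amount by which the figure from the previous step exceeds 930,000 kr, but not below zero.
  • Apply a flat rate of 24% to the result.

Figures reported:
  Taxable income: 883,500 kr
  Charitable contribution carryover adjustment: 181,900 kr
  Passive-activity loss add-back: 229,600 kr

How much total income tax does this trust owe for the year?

Alternative floor tax:
  Adjusted income: 883,500 kr + 181,900 kr + 229,600 kr = 1,295,000 kr
  Exemption: 25% × (1,295,000 kr − 930,000 kr) = 91,250 kr ≥ 36,000 kr, so the exemption is fully phased out
  Base: 1,295,000 kr − 0 kr = 1,295,000 kr
  1,295,000 kr × 24% = 310,800 kr

Regular tax:
  802,000 kr × 8% = 64,160 kr
  81,500 kr × 15% = 12,225 kr
  → 76,385 kr

310,800 kr > 76,385 kr, so the alternative floor tax is the binding amount.

310,800 kr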